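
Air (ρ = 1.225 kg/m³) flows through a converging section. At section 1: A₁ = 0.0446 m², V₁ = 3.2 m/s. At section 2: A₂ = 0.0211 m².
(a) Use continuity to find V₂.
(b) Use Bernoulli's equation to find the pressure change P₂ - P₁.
(a) Continuity: A₁V₁=A₂V₂ -> V₂=A₁V₁/A₂=0.0446*3.2/0.0211=6.76 m/s
(b) Bernoulli: P₂-P₁=0.5*rho*(V₁^2-V₂^2)/1000=0.5*1.225*(3.2^2-6.76^2)/1000=-0.02172 kPa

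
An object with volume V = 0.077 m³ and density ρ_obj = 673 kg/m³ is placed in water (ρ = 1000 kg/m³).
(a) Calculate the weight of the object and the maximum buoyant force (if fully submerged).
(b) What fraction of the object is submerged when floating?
(a) W=rho_obj*g*V=673*9.81*0.077=508.4 N; F_B(max)=rho*g*V=1000*9.81*0.077=755.4 N
(b) Floating fraction=rho_obj/rho=673/1000=0.673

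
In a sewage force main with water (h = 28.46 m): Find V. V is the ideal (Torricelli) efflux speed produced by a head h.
Formula: V = \sqrt{2 g h}
V = √(2·9.81·28.46) = 23.63 m/s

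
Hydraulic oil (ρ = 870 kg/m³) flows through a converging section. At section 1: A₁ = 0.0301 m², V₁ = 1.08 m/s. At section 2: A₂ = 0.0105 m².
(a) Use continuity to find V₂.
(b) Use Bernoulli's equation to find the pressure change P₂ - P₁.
(a) Continuity: A₁V₁=A₂V₂ -> V₂=A₁V₁/A₂=0.0301*1.08/0.0105=3.10 m/s
(b) Bernoulli: P₂-P₁=0.5*rho*(V₁^2-V₂^2)/1000=0.5*870*(1.08^2-3.10^2)/1000=-3.673 kPa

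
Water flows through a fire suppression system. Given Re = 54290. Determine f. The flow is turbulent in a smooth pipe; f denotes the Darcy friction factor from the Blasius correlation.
Formula: f = \frac{0.316}{Re^{0.25}}
f = 0.316/54290^0.25 = 0.0207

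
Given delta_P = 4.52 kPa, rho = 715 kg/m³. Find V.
Formula: V = \sqrt{\frac{2 \Delta P}{\rho}}
V = √(2·(4.52·1000)/715) = 3.556 m/s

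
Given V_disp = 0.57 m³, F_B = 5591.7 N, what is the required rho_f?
Formula: F_B = \rho_f g V_{disp}
Substituting knowns: 5591.7 = rho_f·9.81·0.57
Solving for rho_f: rho_f = 5591.7/(9.81·0.57) = 1000 kg/m³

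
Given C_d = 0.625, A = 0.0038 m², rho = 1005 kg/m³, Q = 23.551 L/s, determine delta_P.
Formula: Q = C_d A \sqrt{\frac{2 \Delta P}{\rho}}
Substituting knowns: 23.551 = 0.625·0.0038·√(2·(delta_P·1000)/1005)·1000
Solving for delta_P: delta_P = ((23.551/1000)/(0.625·0.0038))²·1005/2/1000 = 49.41 kPa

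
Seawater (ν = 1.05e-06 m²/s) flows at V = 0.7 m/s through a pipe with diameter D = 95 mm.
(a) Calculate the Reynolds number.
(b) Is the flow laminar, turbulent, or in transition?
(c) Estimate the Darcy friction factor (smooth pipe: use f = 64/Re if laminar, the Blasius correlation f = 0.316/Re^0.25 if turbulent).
(a) Re = V·D/ν = 0.7·0.095/1.05e-06 = 63333
(b) Flow regime: turbulent (Re > 4000)
(c) Friction factor: f = 0.316/Re^0.25 = 0.316/63333^0.25 = 0.01992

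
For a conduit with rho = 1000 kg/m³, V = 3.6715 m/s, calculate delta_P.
Formula: V = \sqrt{\frac{2 \Delta P}{\rho}}
Substituting knowns: 3.6715 = √(2·(delta_P·1000)/1000)
Solving for delta_P: delta_P = 3.6715²·1000/2/1000 = 6.74 kPa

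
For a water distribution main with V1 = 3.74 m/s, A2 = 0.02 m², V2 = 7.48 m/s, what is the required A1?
Formula: V_2 = \frac{A_1 V_1}{A_2}
Substituting knowns: 7.48 = A1·3.74/0.02
Solving for A1: A1 = 7.48·0.02/3.74 = 0.04 m²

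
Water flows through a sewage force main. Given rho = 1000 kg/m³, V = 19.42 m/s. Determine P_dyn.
Formula: P_{dyn} = \frac{1}{2} \rho V^2
P_dyn = 0.5·1000·19.42²/1000 = 188.6 kPa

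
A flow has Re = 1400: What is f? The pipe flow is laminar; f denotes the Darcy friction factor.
Formula: f = \frac{64}{Re}
f = 64/1400 = 0.04571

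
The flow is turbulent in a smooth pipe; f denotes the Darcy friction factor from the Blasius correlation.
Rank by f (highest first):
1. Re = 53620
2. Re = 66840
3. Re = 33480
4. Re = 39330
Case 1: f = 0.02077
Case 2: f = 0.01965
Case 3: f = 0.02336
Case 4: f = 0.02244
Ranking (highest first): 3, 4, 1, 2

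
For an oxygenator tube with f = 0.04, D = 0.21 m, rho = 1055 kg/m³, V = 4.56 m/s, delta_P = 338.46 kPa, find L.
Formula: \Delta P = f \frac{L}{D} \frac{\rho V^2}{2}
Substituting knowns: 338.46 = 0.04·(L/0.21)·0.5·1055·4.56²/1000
Solving for L: L = (338.46·1000)·0.21/(0.04·0.5·1055·4.56²) = 162 m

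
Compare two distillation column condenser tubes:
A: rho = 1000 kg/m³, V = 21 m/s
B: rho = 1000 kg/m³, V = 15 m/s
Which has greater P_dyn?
P_dyn(A) = 220.5 kPa, P_dyn(B) = 112.5 kPa. Answer: A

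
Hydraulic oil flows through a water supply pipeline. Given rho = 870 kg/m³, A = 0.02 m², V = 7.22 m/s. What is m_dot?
Formula: \dot{m} = \rho A V
m_dot = 870·0.02·7.22 = 125.6 kg/s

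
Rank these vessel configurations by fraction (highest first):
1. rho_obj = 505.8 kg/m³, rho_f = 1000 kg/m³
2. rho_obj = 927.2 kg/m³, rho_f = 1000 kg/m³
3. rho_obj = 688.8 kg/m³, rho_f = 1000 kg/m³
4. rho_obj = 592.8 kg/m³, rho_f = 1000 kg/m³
Case 1: fraction = 0.5058
Case 2: fraction = 0.9272
Case 3: fraction = 0.6888
Case 4: fraction = 0.5928
Ranking (highest first): 2, 3, 4, 1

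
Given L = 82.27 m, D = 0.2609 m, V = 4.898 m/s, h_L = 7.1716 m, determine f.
Formula: h_L = f \frac{L}{D} \frac{V^2}{2g}
Substituting knowns: 7.1716 = f·(82.27/0.2609)·4.898²/(2·9.81)
Solving for f: f = 7.1716·2·9.81/((82.27/0.2609)·4.898²) = 0.0186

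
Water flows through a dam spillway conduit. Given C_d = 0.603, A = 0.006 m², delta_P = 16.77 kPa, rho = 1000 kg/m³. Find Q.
Formula: Q = C_d A \sqrt{\frac{2 \Delta P}{\rho}}
Q = 0.603·0.006·√(2·(16.77·1000)/1000)·1000 = 20.95 L/s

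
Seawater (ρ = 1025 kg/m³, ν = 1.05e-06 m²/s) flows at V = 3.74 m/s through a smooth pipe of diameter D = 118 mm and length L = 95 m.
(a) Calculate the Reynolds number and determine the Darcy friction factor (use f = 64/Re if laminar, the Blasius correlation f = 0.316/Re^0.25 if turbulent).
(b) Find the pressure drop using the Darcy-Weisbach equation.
(a) Re = V·D/ν = 3.74·0.118/1.05e-06 = 420300 → turbulent (Re > 4000); f = 0.316/Re^0.25 = 0.316/420300^0.25 = 0.012411 (Blasius is strictly valid for Re ≲ 1e5; used here as the smooth-pipe estimate the problem specifies)
(b) Darcy-Weisbach: ΔP = f·(L/D)·½ρV²/1000 = 0.012411·(95/0.118)·½·1025·3.74²/1000 = 71.63 kPa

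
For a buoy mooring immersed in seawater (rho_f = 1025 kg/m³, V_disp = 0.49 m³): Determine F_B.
Formula: F_B = \rho_f g V_{disp}
F_B = 1025·9.81·0.49 = 4927 N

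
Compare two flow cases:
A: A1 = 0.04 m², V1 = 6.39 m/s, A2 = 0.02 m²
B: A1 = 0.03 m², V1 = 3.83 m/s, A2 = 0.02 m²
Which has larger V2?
V2(A) = 12.78 m/s, V2(B) = 5.745 m/s. Answer: A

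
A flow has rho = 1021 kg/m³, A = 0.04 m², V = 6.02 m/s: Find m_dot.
Formula: \dot{m} = \rho A V
m_dot = 1021·0.04·6.02 = 245.9 kg/s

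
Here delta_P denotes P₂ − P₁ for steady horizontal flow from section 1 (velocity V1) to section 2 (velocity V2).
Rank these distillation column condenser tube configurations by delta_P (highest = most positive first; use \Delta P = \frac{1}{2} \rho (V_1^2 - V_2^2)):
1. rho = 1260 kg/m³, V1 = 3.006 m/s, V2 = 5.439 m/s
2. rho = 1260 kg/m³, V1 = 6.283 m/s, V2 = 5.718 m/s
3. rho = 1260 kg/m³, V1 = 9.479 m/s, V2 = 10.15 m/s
Case 1: delta_P = -12.94 kPa
Case 2: delta_P = 4.272 kPa
Case 3: delta_P = -8.298 kPa
Ranking (highest first): 2, 3, 1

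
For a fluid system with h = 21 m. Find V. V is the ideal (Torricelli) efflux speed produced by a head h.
Formula: V = \sqrt{2 g h}
V = √(2·9.81·21) = 20.3 m/s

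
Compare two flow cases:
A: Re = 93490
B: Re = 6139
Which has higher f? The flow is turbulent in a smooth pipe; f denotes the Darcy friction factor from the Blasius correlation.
f(A) = 0.01807, f(B) = 0.0357. Answer: B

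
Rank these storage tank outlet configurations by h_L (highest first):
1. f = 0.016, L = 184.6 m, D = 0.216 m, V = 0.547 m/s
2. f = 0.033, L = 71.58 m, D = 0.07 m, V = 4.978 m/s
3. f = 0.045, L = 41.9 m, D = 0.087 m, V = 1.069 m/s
Case 1: h_L = 0.2085 m
Case 2: h_L = 42.62 m
Case 3: h_L = 1.262 m
Ranking (highest first): 2, 3, 1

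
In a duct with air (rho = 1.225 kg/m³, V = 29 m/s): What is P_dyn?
Formula: P_{dyn} = \frac{1}{2} \rho V^2
P_dyn = 0.5·1.225·29²/1000 = 0.5151 kPa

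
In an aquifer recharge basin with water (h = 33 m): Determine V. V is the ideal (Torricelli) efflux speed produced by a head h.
Formula: V = \sqrt{2 g h}
V = √(2·9.81·33) = 25.45 m/s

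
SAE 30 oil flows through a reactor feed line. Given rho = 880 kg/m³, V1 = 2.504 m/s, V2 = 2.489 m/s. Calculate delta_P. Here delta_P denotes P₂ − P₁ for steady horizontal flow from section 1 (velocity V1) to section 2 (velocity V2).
Formula: \Delta P = \frac{1}{2} \rho (V_1^2 - V_2^2)
delta_P = 0.5·880·(2.504² − 2.489²)/1000 = 0.03295 kPa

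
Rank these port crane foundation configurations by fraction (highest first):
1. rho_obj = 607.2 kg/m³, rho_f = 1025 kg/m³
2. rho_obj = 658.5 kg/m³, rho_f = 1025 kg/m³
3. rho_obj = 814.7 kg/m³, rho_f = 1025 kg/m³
Case 1: fraction = 0.5924
Case 2: fraction = 0.6424
Case 3: fraction = 0.7948
Ranking (highest first): 3, 2, 1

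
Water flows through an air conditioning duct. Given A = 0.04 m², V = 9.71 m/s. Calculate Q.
Formula: Q = A V
Q = 0.04·9.71·1000 = 388.4 L/s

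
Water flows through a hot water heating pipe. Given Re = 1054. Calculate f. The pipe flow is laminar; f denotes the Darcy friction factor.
Formula: f = \frac{64}{Re}
f = 64/1054 = 0.06072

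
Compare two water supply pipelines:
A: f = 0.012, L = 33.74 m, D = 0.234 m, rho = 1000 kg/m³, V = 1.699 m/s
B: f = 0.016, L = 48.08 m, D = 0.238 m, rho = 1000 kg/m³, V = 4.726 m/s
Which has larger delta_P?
delta_P(A) = 2.497 kPa, delta_P(B) = 36.1 kPa. Answer: B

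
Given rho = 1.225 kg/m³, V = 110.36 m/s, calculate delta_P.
Formula: V = \sqrt{\frac{2 \Delta P}{\rho}}
Substituting knowns: 110.36 = √(2·(delta_P·1000)/1.225)
Solving for delta_P: delta_P = 110.36²·1.225/2/1000 = 7.46 kPa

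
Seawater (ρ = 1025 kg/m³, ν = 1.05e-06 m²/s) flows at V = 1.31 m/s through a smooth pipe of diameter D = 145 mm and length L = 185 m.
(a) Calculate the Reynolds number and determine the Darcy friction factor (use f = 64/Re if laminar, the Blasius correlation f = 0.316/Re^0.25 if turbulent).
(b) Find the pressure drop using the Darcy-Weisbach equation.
(a) Re = V·D/ν = 1.31·0.145/1.05e-06 = 180900 → turbulent (Re > 4000); f = 0.316/Re^0.25 = 0.316/180900^0.25 = 0.015322 (Blasius is strictly valid for Re ≲ 1e5; used here as the smooth-pipe estimate the problem specifies)
(b) Darcy-Weisbach: ΔP = f·(L/D)·½ρV²/1000 = 0.015322·(185/0.145)·½·1025·1.31²/1000 = 17.19 kPa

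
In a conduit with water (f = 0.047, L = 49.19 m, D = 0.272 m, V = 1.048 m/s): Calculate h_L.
Formula: h_L = f \frac{L}{D} \frac{V^2}{2g}
h_L = 0.047·(49.19/0.272)·1.048²/(2·9.81) = 0.4758 m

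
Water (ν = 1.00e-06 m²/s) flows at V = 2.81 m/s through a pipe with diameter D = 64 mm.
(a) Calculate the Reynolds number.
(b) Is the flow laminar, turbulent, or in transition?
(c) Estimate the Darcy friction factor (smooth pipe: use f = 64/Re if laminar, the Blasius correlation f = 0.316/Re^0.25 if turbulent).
(a) Re = V·D/ν = 2.81·0.064/1.00e-06 = 179840
(b) Flow regime: turbulent (Re > 4000)
(c) Friction factor: f = 0.316/Re^0.25 = 0.316/179840^0.25 = 0.01534 (Blasius is strictly valid for Re ≲ 1e5; used here as the smooth-pipe estimate the problem specifies)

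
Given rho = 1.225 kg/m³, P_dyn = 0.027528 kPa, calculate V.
Formula: P_{dyn} = \frac{1}{2} \rho V^2
Substituting knowns: 0.027528 = 0.5·1.225·V²/1000
Solving for V: V = √(2·(0.027528·1000)/1.225) = 6.704 m/s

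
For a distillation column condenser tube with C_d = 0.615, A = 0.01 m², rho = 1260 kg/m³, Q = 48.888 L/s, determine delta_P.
Formula: Q = C_d A \sqrt{\frac{2 \Delta P}{\rho}}
Substituting knowns: 48.888 = 0.615·0.01·√(2·(delta_P·1000)/1260)·1000
Solving for delta_P: delta_P = ((48.888/1000)/(0.615·0.01))²·1260/2/1000 = 39.81 kPa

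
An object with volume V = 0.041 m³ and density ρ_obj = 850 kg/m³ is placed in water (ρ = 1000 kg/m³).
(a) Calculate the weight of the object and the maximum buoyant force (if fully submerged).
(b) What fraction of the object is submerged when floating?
(a) W=rho_obj*g*V=850*9.81*0.041=341.9 N; F_B(max)=rho*g*V=1000*9.81*0.041=402.2 N
(b) Floating fraction=rho_obj/rho=850/1000=0.850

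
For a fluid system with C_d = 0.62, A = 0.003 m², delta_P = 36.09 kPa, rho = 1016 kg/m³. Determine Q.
Formula: Q = C_d A \sqrt{\frac{2 \Delta P}{\rho}}
Q = 0.62·0.003·√(2·(36.09·1000)/1016)·1000 = 15.68 L/s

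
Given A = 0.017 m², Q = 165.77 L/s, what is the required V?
Formula: Q = A V
Substituting knowns: 165.77 = 0.017·V·1000
Solving for V: V = (165.77/1000)/0.017 = 9.751 m/s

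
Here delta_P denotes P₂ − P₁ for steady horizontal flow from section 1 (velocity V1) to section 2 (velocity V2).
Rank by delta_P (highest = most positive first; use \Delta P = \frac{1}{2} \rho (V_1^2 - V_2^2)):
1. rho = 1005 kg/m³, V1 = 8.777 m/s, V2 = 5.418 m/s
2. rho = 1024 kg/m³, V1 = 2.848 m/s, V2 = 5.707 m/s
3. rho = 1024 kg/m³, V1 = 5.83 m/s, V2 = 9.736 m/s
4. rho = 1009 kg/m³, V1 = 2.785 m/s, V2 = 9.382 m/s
Case 1: delta_P = 23.96 kPa
Case 2: delta_P = -12.52 kPa
Case 3: delta_P = -31.13 kPa
Case 4: delta_P = -40.49 kPa
Ranking (highest first): 1, 2, 3, 4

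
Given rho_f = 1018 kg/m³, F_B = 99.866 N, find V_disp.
Formula: F_B = \rho_f g V_{disp}
Substituting knowns: 99.866 = 1018·9.81·V_disp
Solving for V_disp: V_disp = 99.866/(1018·9.81) = 0.01 m³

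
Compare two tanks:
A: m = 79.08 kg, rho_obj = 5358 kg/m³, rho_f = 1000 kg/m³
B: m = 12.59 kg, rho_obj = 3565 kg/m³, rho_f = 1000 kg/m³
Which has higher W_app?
W_app(A) = 631 N, W_app(B) = 88.86 N. Answer: A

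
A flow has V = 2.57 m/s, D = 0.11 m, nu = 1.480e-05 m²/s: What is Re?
Formula: Re = \frac{V D}{\nu}
Re = 2.57·0.11/1.480e-05 = 19101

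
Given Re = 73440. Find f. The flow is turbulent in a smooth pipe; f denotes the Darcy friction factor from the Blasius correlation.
Formula: f = \frac{0.316}{Re^{0.25}}
f = 0.316/73440^0.25 = 0.0192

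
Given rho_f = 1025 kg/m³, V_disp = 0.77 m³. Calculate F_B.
Formula: F_B = \rho_f g V_{disp}
F_B = 1025·9.81·0.77 = 7743 N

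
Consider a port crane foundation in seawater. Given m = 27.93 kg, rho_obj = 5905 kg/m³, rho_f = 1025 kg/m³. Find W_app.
Formula: W_{app} = mg\left(1 - \frac{\rho_f}{\rho_{obj}}\right)
W_app = 27.93·9.81·(1 − 1025/5905) = 226.4 N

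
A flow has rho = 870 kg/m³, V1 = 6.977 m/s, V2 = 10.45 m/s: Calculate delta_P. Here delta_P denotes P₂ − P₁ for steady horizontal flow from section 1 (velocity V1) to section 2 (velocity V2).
Formula: \Delta P = \frac{1}{2} \rho (V_1^2 - V_2^2)
delta_P = 0.5·870·(6.977² − 10.45²)/1000 = -26.33 kPa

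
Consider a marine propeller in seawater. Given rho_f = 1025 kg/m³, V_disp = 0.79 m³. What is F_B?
Formula: F_B = \rho_f g V_{disp}
F_B = 1025·9.81·0.79 = 7944 N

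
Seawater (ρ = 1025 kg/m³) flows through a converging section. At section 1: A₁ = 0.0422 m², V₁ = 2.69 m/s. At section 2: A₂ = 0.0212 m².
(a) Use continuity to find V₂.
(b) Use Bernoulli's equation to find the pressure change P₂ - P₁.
(a) Continuity: A₁V₁=A₂V₂ -> V₂=A₁V₁/A₂=0.0422*2.69/0.0212=5.35 m/s
(b) Bernoulli: P₂-P₁=0.5*rho*(V₁^2-V₂^2)/1000=0.5*1025*(2.69^2-5.35^2)/1000=-10.96 kPa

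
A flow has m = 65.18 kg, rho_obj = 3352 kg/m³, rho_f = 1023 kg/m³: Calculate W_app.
Formula: W_{app} = mg\left(1 - \frac{\rho_f}{\rho_{obj}}\right)
W_app = 65.18·9.81·(1 − 1023/3352) = 444.3 N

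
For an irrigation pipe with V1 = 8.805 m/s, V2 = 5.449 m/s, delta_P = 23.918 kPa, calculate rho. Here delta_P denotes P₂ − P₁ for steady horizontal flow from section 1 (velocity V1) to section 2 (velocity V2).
Formula: \Delta P = \frac{1}{2} \rho (V_1^2 - V_2^2)
Substituting knowns: 23.918 = 0.5·rho·(8.805² − 5.449²)/1000
Solving for rho: rho = 2·(23.918·1000)/(8.805² − 5.449²) = 1000 kg/m³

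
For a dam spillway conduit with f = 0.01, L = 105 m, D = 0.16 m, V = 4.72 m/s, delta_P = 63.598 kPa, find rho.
Formula: \Delta P = f \frac{L}{D} \frac{\rho V^2}{2}
Substituting knowns: 63.598 = 0.01·(105/0.16)·0.5·rho·4.72²/1000
Solving for rho: rho = (63.598·1000)/(0.01·(105/0.16)·0.5·4.72²) = 870 kg/m³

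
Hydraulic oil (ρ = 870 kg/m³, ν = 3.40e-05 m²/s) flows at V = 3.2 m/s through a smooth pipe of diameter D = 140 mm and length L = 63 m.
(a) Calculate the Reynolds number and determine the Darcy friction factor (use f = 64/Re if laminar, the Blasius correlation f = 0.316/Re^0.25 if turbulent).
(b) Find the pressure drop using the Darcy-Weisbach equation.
(a) Re = V·D/ν = 3.2·0.14/3.40e-05 = 13176 → turbulent (Re > 4000); f = 0.316/Re^0.25 = 0.316/13176^0.25 = 0.029495
(b) Darcy-Weisbach: ΔP = f·(L/D)·½ρV²/1000 = 0.029495·(63/0.140)·½·870·3.2²/1000 = 59.12 kPa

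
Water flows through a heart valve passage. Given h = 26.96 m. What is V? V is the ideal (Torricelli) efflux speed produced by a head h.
Formula: V = \sqrt{2 g h}
V = √(2·9.81·26.96) = 23 m/s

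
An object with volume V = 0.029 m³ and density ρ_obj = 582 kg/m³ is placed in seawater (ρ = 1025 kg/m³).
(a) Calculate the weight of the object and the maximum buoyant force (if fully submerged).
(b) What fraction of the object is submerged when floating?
(a) W=rho_obj*g*V=582*9.81*0.029=165.6 N; F_B(max)=rho*g*V=1025*9.81*0.029=291.6 N
(b) Floating fraction=rho_obj/rho=582/1025=0.568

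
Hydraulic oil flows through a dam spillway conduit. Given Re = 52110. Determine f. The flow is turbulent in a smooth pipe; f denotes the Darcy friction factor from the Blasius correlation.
Formula: f = \frac{0.316}{Re^{0.25}}
f = 0.316/52110^0.25 = 0.02091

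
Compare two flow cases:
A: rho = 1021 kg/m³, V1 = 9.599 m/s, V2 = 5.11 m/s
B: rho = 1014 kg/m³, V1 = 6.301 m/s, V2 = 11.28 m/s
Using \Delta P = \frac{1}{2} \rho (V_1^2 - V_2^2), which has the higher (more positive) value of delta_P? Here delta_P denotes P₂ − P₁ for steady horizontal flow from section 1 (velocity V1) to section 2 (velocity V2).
delta_P(A) = 33.71 kPa, delta_P(B) = -44.38 kPa. Answer: A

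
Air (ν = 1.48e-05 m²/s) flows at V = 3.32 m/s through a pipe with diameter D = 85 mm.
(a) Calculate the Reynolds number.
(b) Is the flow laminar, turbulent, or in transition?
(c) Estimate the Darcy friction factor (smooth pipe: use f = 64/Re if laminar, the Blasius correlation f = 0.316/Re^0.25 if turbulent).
(a) Re = V·D/ν = 3.32·0.085/1.48e-05 = 19068
(b) Flow regime: turbulent (Re > 4000)
(c) Friction factor: f = 0.316/Re^0.25 = 0.316/19068^0.25 = 0.02689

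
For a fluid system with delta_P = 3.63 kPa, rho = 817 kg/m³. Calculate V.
Formula: V = \sqrt{\frac{2 \Delta P}{\rho}}
V = √(2·(3.63·1000)/817) = 2.981 m/s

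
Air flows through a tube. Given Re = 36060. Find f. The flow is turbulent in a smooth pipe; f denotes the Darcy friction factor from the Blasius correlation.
Formula: f = \frac{0.316}{Re^{0.25}}
f = 0.316/36060^0.25 = 0.02293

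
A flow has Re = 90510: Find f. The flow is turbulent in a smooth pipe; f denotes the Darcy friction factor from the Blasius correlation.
Formula: f = \frac{0.316}{Re^{0.25}}
f = 0.316/90510^0.25 = 0.01822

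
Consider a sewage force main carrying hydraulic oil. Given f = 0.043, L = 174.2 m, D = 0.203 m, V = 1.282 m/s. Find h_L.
Formula: h_L = f \frac{L}{D} \frac{V^2}{2g}
h_L = 0.043·(174.2/0.203)·1.282²/(2·9.81) = 3.091 m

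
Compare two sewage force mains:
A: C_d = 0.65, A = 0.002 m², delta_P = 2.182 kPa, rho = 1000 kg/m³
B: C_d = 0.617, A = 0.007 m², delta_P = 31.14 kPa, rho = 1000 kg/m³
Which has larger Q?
Q(A) = 2.716 L/s, Q(B) = 34.08 L/s. Answer: B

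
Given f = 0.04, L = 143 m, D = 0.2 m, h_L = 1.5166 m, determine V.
Formula: h_L = f \frac{L}{D} \frac{V^2}{2g}
Substituting knowns: 1.5166 = 0.04·(143/0.2)·V²/(2·9.81)
Solving for V: V = √(1.5166·2·9.81/(0.04·(143/0.2))) = 1.02 m/s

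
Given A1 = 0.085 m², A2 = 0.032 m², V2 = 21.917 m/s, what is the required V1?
Formula: V_2 = \frac{A_1 V_1}{A_2}
Substituting knowns: 21.917 = 0.085·V1/0.032
Solving for V1: V1 = 21.917·0.032/0.085 = 8.251 m/s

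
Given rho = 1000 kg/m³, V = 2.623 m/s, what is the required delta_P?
Formula: V = \sqrt{\frac{2 \Delta P}{\rho}}
Substituting knowns: 2.623 = √(2·(delta_P·1000)/1000)
Solving for delta_P: delta_P = 2.623²·1000/2/1000 = 3.44 kPa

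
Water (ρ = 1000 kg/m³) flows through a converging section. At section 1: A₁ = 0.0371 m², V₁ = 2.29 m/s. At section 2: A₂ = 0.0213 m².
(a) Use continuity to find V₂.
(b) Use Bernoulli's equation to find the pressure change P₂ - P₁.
(a) Continuity: A₁V₁=A₂V₂ -> V₂=A₁V₁/A₂=0.0371*2.29/0.0213=3.99 m/s
(b) Bernoulli: P₂-P₁=0.5*rho*(V₁^2-V₂^2)/1000=0.5*1000*(2.29^2-3.99^2)/1000=-5.338 kPa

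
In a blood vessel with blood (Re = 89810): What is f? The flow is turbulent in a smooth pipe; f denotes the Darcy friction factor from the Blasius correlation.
Formula: f = \frac{0.316}{Re^{0.25}}
f = 0.316/89810^0.25 = 0.01825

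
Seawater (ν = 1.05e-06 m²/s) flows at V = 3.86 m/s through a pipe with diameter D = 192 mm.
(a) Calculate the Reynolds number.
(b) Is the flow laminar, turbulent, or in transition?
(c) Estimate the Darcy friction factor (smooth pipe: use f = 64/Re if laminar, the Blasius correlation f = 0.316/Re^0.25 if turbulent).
(a) Re = V·D/ν = 3.86·0.192/1.05e-06 = 705830
(b) Flow regime: turbulent (Re > 4000)
(c) Friction factor: f = 0.316/Re^0.25 = 0.316/705830^0.25 = 0.0109 (Blasius is strictly valid for Re ≲ 1e5; used here as the smooth-pipe estimate the problem specifies)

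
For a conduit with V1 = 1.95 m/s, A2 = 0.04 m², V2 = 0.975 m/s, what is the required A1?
Formula: V_2 = \frac{A_1 V_1}{A_2}
Substituting knowns: 0.975 = A1·1.95/0.04
Solving for A1: A1 = 0.975·0.04/1.95 = 0.02 m²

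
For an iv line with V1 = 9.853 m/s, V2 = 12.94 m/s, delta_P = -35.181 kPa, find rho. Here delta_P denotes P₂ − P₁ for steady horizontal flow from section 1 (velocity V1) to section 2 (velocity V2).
Formula: \Delta P = \frac{1}{2} \rho (V_1^2 - V_2^2)
Substituting knowns: -35.181 = 0.5·rho·(9.853² − 12.94²)/1000
Solving for rho: rho = 2·(-35.181·1000)/(9.853² − 12.94²) = 1000 kg/m³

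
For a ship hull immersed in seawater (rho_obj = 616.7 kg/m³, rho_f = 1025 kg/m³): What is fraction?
Formula: f_{sub} = \frac{\rho_{obj}}{\rho_f}
fraction = 616.7/1025 = 0.6017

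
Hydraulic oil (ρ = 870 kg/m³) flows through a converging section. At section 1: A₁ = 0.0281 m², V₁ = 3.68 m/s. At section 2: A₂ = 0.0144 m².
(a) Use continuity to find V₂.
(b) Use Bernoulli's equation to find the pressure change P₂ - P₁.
(a) Continuity: A₁V₁=A₂V₂ -> V₂=A₁V₁/A₂=0.0281*3.68/0.0144=7.18 m/s
(b) Bernoulli: P₂-P₁=0.5*rho*(V₁^2-V₂^2)/1000=0.5*870*(3.68^2-7.18^2)/1000=-16.53 kPa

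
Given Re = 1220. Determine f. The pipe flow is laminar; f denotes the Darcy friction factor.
Formula: f = \frac{64}{Re}
f = 64/1220 = 0.05246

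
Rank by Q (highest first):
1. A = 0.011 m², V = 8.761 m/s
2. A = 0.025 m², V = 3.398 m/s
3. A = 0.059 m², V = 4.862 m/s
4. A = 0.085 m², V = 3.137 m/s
Case 1: Q = 96.37 L/s
Case 2: Q = 84.95 L/s
Case 3: Q = 286.9 L/s
Case 4: Q = 266.6 L/s
Ranking (highest first): 3, 4, 1, 2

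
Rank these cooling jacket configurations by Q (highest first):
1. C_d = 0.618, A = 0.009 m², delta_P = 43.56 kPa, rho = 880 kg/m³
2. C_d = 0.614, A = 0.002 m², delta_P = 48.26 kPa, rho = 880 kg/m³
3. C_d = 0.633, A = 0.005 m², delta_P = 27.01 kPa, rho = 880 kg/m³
Case 1: Q = 55.34 L/s
Case 2: Q = 12.86 L/s
Case 3: Q = 24.8 L/s
Ranking (highest first): 1, 3, 2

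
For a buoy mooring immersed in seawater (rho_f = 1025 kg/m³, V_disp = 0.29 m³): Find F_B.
Formula: F_B = \rho_f g V_{disp}
F_B = 1025·9.81·0.29 = 2916 N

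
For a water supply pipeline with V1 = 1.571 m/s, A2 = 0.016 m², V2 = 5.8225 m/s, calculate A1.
Formula: V_2 = \frac{A_1 V_1}{A_2}
Substituting knowns: 5.8225 = A1·1.571/0.016
Solving for A1: A1 = 5.8225·0.016/1.571 = 0.0593 m²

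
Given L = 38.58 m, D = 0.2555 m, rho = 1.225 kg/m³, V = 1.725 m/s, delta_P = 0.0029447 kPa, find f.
Formula: \Delta P = f \frac{L}{D} \frac{\rho V^2}{2}
Substituting knowns: 0.0029447 = f·(38.58/0.2555)·0.5·1.225·1.725²/1000
Solving for f: f = (0.0029447·1000)/((38.58/0.2555)·0.5·1.225·1.725²) = 0.0107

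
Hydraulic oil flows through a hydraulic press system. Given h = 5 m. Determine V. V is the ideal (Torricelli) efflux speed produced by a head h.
Formula: V = \sqrt{2 g h}
V = √(2·9.81·5) = 9.905 m/s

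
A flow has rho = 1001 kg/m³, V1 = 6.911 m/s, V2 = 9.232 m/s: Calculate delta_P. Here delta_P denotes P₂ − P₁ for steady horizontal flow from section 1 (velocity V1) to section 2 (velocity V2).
Formula: \Delta P = \frac{1}{2} \rho (V_1^2 - V_2^2)
delta_P = 0.5·1001·(6.911² − 9.232²)/1000 = -18.75 kPa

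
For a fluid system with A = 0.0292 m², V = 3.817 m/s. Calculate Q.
Formula: Q = A V
Q = 0.0292·3.817·1000 = 111.5 L/s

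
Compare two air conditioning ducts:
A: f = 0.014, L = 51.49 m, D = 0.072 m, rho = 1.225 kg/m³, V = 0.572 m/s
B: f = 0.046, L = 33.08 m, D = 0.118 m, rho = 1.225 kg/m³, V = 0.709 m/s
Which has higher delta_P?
delta_P(A) = 0.002006 kPa, delta_P(B) = 0.00397 kPa. Answer: B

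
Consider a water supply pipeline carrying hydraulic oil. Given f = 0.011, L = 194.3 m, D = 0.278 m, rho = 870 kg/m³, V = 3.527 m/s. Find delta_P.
Formula: \Delta P = f \frac{L}{D} \frac{\rho V^2}{2}
delta_P = 0.011·(194.3/0.278)·0.5·870·3.527²/1000 = 41.6 kPa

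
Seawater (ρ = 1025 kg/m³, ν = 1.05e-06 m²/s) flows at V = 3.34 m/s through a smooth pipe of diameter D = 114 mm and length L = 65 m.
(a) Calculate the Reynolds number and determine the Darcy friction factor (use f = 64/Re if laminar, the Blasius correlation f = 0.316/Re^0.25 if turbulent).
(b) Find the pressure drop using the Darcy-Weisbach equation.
(a) Re = V·D/ν = 3.34·0.114/1.05e-06 = 362630 → turbulent (Re > 4000); f = 0.316/Re^0.25 = 0.316/362630^0.25 = 0.012877 (Blasius is strictly valid for Re ≲ 1e5; used here as the smooth-pipe estimate the problem specifies)
(b) Darcy-Weisbach: ΔP = f·(L/D)·½ρV²/1000 = 0.012877·(65/0.114)·½·1025·3.34²/1000 = 41.98 kPa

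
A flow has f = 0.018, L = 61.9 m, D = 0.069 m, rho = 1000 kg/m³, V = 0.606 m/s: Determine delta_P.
Formula: \Delta P = f \frac{L}{D} \frac{\rho V^2}{2}
delta_P = 0.018·(61.9/0.069)·0.5·1000·0.606²/1000 = 2.965 kPa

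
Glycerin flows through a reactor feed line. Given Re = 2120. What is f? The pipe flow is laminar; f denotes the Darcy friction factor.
Formula: f = \frac{64}{Re}
f = 64/2120 = 0.03019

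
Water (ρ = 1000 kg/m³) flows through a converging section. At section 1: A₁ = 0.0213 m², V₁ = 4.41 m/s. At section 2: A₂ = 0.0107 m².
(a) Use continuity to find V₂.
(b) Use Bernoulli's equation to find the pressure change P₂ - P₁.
(a) Continuity: A₁V₁=A₂V₂ -> V₂=A₁V₁/A₂=0.0213*4.41/0.0107=8.78 m/s
(b) Bernoulli: P₂-P₁=0.5*rho*(V₁^2-V₂^2)/1000=0.5*1000*(4.41^2-8.78^2)/1000=-28.82 kPa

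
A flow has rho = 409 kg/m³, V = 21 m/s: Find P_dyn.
Formula: P_{dyn} = \frac{1}{2} \rho V^2
P_dyn = 0.5·409·21²/1000 = 90.18 kPa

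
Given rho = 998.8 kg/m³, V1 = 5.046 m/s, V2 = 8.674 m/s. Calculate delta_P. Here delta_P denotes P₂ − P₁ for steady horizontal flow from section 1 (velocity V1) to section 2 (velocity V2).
Formula: \Delta P = \frac{1}{2} \rho (V_1^2 - V_2^2)
delta_P = 0.5·998.8·(5.046² − 8.674²)/1000 = -24.86 kPa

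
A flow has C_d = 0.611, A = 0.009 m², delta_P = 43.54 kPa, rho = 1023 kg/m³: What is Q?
Formula: Q = C_d A \sqrt{\frac{2 \Delta P}{\rho}}
Q = 0.611·0.009·√(2·(43.54·1000)/1023)·1000 = 50.73 L/s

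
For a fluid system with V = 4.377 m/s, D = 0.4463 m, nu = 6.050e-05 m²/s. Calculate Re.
Formula: Re = \frac{V D}{\nu}
Re = 4.377·0.4463/6.050e-05 = 32289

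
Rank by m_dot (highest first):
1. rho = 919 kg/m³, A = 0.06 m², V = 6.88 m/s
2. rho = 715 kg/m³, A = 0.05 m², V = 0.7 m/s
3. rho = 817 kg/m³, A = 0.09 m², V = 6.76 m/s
Case 1: m_dot = 379.4 kg/s
Case 2: m_dot = 25.02 kg/s
Case 3: m_dot = 497.1 kg/s
Ranking (highest first): 3, 1, 2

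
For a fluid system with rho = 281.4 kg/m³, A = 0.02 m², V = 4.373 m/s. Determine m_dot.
Formula: \dot{m} = \rho A V
m_dot = 281.4·0.02·4.373 = 24.61 kg/s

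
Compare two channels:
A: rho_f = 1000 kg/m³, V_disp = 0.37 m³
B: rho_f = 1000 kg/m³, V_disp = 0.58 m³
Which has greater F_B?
F_B(A) = 3630 N, F_B(B) = 5690 N. Answer: B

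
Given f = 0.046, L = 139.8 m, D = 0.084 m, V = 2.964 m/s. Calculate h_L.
Formula: h_L = f \frac{L}{D} \frac{V^2}{2g}
h_L = 0.046·(139.8/0.084)·2.964²/(2·9.81) = 34.28 m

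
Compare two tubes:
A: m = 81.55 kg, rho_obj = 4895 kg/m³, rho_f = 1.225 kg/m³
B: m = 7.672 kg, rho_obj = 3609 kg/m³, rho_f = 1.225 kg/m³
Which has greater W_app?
W_app(A) = 799.8 N, W_app(B) = 75.24 N. Answer: A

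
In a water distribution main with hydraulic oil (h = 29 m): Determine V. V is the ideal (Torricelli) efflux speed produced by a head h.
Formula: V = \sqrt{2 g h}
V = √(2·9.81·29) = 23.85 m/s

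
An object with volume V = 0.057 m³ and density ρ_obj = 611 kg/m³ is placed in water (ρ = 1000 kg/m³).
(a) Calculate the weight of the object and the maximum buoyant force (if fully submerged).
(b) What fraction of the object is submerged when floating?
(a) W=rho_obj*g*V=611*9.81*0.057=341.7 N; F_B(max)=rho*g*V=1000*9.81*0.057=559.2 N
(b) Floating fraction=rho_obj/rho=611/1000=0.611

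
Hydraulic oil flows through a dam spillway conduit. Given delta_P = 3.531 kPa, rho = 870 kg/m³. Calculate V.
Formula: V = \sqrt{\frac{2 \Delta P}{\rho}}
V = √(2·(3.531·1000)/870) = 2.849 m/s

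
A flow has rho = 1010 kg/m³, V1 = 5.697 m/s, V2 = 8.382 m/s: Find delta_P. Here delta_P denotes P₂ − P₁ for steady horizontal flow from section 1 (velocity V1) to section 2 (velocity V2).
Formula: \Delta P = \frac{1}{2} \rho (V_1^2 - V_2^2)
delta_P = 0.5·1010·(5.697² − 8.382²)/1000 = -19.09 kPa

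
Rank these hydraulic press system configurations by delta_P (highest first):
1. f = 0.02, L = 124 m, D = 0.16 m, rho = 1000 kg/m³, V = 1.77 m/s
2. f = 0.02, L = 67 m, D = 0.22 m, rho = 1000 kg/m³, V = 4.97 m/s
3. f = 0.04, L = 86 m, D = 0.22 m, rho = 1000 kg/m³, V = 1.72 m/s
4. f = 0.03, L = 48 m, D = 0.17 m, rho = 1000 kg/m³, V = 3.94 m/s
Case 1: delta_P = 24.28 kPa
Case 2: delta_P = 75.23 kPa
Case 3: delta_P = 23.13 kPa
Case 4: delta_P = 65.75 kPa
Ranking (highest first): 2, 4, 1, 3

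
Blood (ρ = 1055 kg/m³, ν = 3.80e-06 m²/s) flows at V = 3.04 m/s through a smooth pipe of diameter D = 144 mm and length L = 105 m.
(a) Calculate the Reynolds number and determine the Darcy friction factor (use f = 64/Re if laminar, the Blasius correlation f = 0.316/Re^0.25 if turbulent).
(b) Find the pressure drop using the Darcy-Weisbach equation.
(a) Re = V·D/ν = 3.04·0.144/3.80e-06 = 115200 → turbulent (Re > 4000); f = 0.316/Re^0.25 = 0.316/115200^0.25 = 0.017152 (Blasius is strictly valid for Re ≲ 1e5; used here as the smooth-pipe estimate the problem specifies)
(b) Darcy-Weisbach: ΔP = f·(L/D)·½ρV²/1000 = 0.017152·(105/0.144)·½·1055·3.04²/1000 = 60.97 kPa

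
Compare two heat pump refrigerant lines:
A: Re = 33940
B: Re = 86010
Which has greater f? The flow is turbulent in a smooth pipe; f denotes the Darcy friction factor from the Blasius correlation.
f(A) = 0.02328, f(B) = 0.01845. Answer: A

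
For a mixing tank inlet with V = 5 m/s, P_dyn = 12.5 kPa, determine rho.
Formula: P_{dyn} = \frac{1}{2} \rho V^2
Substituting knowns: 12.5 = 0.5·rho·5²/1000
Solving for rho: rho = 2·(12.5·1000)/5² = 1000 kg/m³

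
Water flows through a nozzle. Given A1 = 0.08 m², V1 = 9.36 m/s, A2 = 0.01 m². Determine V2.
Formula: V_2 = \frac{A_1 V_1}{A_2}
V2 = 0.08·9.36/0.01 = 74.88 m/s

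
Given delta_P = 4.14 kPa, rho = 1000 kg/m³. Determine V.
Formula: V = \sqrt{\frac{2 \Delta P}{\rho}}
V = √(2·(4.14·1000)/1000) = 2.877 m/s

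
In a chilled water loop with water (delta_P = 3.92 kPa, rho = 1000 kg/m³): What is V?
Formula: V = \sqrt{\frac{2 \Delta P}{\rho}}
V = √(2·(3.92·1000)/1000) = 2.8 m/s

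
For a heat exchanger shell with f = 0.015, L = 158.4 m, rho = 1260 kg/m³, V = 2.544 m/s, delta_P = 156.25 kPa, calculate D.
Formula: \Delta P = f \frac{L}{D} \frac{\rho V^2}{2}
Substituting knowns: 156.25 = 0.015·(158.4/D)·0.5·1260·2.544²/1000
Solving for D: D = 0.015·158.4·0.5·1260·2.544²/(156.25·1000) = 0.062 m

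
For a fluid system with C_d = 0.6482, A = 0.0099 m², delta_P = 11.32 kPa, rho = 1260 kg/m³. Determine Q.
Formula: Q = C_d A \sqrt{\frac{2 \Delta P}{\rho}}
Q = 0.6482·0.0099·√(2·(11.32·1000)/1260)·1000 = 27.2 L/s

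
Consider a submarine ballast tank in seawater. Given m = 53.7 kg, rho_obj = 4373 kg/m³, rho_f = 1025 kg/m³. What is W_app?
Formula: W_{app} = mg\left(1 - \frac{\rho_f}{\rho_{obj}}\right)
W_app = 53.7·9.81·(1 − 1025/4373) = 403.3 N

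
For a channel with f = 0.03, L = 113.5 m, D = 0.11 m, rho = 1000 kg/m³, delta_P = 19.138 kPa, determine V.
Formula: \Delta P = f \frac{L}{D} \frac{\rho V^2}{2}
Substituting knowns: 19.138 = 0.03·(113.5/0.11)·0.5·1000·V²/1000
Solving for V: V = √((19.138·1000)/(0.03·(113.5/0.11)·0.5·1000)) = 1.112 m/s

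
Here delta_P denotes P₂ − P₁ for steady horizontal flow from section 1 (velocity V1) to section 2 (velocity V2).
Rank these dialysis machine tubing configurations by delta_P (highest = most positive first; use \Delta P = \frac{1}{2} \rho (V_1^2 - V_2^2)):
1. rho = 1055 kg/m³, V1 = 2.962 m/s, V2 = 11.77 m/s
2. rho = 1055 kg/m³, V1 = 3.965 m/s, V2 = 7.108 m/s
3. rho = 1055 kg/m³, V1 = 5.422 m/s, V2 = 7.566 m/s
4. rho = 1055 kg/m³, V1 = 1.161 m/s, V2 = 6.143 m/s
Case 1: delta_P = -68.45 kPa
Case 2: delta_P = -18.36 kPa
Case 3: delta_P = -14.69 kPa
Case 4: delta_P = -19.19 kPa
Ranking (highest first): 3, 2, 4, 1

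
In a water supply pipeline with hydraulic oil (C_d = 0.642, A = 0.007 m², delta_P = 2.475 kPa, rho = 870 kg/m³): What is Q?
Formula: Q = C_d A \sqrt{\frac{2 \Delta P}{\rho}}
Q = 0.642·0.007·√(2·(2.475·1000)/870)·1000 = 10.72 L/s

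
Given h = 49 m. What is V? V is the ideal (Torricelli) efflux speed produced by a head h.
Formula: V = \sqrt{2 g h}
V = √(2·9.81·49) = 31.01 m/s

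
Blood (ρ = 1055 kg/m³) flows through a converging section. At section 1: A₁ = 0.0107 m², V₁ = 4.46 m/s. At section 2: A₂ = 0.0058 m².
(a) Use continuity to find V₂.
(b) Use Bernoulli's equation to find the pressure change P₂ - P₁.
(a) Continuity: A₁V₁=A₂V₂ -> V₂=A₁V₁/A₂=0.0107*4.46/0.0058=8.23 m/s
(b) Bernoulli: P₂-P₁=0.5*rho*(V₁^2-V₂^2)/1000=0.5*1055*(4.46^2-8.23^2)/1000=-25.24 kPa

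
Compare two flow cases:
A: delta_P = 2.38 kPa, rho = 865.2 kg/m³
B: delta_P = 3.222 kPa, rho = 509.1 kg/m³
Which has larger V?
V(A) = 2.346 m/s, V(B) = 3.558 m/s. Answer: B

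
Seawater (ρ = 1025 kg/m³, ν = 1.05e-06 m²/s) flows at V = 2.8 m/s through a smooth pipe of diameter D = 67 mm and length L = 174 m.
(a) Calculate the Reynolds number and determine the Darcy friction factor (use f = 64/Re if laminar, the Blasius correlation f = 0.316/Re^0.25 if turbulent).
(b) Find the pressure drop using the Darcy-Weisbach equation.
(a) Re = V·D/ν = 2.8·0.067/1.05e-06 = 178670 → turbulent (Re > 4000); f = 0.316/Re^0.25 = 0.316/178670^0.25 = 0.01537 (Blasius is strictly valid for Re ≲ 1e5; used here as the smooth-pipe estimate the problem specifies)
(b) Darcy-Weisbach: ΔP = f·(L/D)·½ρV²/1000 = 0.01537·(174/0.067)·½·1025·2.8²/1000 = 160.4 kPa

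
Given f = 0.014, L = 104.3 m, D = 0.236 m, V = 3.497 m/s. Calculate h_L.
Formula: h_L = f \frac{L}{D} \frac{V^2}{2g}
h_L = 0.014·(104.3/0.236)·3.497²/(2·9.81) = 3.856 m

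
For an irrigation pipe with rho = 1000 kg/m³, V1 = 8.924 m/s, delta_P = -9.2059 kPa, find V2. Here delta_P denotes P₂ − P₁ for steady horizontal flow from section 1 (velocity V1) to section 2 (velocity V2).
Formula: \Delta P = \frac{1}{2} \rho (V_1^2 - V_2^2)
Substituting knowns: -9.2059 = 0.5·1000·(8.924² − V2²)/1000
Solving for V2: V2 = √(8.924² − 2·(-9.2059·1000)/1000) = 9.902 m/s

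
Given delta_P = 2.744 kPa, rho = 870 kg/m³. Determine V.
Formula: V = \sqrt{\frac{2 \Delta P}{\rho}}
V = √(2·(2.744·1000)/870) = 2.512 m/s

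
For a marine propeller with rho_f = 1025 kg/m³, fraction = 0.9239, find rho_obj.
Formula: f_{sub} = \frac{\rho_{obj}}{\rho_f}
Substituting knowns: 0.9239 = rho_obj/1025
Solving for rho_obj: rho_obj = 0.9239·1025 = 947 kg/m³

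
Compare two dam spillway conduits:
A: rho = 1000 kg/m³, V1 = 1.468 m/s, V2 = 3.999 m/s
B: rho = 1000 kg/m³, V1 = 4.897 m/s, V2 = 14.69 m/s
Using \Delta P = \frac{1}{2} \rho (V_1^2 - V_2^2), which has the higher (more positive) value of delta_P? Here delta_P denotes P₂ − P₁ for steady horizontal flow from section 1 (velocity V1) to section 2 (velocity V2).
delta_P(A) = -6.918 kPa, delta_P(B) = -95.91 kPa. Answer: A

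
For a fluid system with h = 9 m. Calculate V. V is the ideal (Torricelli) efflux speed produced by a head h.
Formula: V = \sqrt{2 g h}
V = √(2·9.81·9) = 13.29 m/s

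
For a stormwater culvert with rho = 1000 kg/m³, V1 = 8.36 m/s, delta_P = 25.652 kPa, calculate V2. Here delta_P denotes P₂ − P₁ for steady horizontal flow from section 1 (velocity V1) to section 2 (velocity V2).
Formula: \Delta P = \frac{1}{2} \rho (V_1^2 - V_2^2)
Substituting knowns: 25.652 = 0.5·1000·(8.36² − V2²)/1000
Solving for V2: V2 = √(8.36² − 2·(25.652·1000)/1000) = 4.311 m/s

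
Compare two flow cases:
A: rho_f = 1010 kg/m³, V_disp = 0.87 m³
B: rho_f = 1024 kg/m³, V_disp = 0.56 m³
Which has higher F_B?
F_B(A) = 8620 N, F_B(B) = 5625 N. Answer: A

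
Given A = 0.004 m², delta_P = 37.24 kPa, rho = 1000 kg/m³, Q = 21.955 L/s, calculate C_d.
Formula: Q = C_d A \sqrt{\frac{2 \Delta P}{\rho}}
Substituting knowns: 21.955 = C_d·0.004·√(2·(37.24·1000)/1000)·1000
Solving for C_d: C_d = (21.955/1000)/(0.004·√(2·(37.24·1000)/1000)) = 0.636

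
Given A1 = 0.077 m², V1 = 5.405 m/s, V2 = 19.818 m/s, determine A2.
Formula: V_2 = \frac{A_1 V_1}{A_2}
Substituting knowns: 19.818 = 0.077·5.405/A2
Solving for A2: A2 = 0.077·5.405/19.818 = 0.021 m²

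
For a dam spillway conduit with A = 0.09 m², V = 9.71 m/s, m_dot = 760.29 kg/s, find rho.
Formula: \dot{m} = \rho A V
Substituting knowns: 760.29 = rho·0.09·9.71
Solving for rho: rho = 760.29/(0.09·9.71) = 870 kg/m³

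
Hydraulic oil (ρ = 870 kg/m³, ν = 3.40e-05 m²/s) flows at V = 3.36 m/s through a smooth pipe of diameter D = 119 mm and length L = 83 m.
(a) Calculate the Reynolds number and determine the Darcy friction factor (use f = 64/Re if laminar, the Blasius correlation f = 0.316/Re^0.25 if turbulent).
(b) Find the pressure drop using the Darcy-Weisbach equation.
(a) Re = V·D/ν = 3.36·0.119/3.40e-05 = 11760 → turbulent (Re > 4000); f = 0.316/Re^0.25 = 0.316/11760^0.25 = 0.030345
(b) Darcy-Weisbach: ΔP = f·(L/D)·½ρV²/1000 = 0.030345·(83/0.119)·½·870·3.36²/1000 = 103.9 kPa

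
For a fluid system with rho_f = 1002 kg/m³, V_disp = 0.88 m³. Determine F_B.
Formula: F_B = \rho_f g V_{disp}
F_B = 1002·9.81·0.88 = 8650 N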